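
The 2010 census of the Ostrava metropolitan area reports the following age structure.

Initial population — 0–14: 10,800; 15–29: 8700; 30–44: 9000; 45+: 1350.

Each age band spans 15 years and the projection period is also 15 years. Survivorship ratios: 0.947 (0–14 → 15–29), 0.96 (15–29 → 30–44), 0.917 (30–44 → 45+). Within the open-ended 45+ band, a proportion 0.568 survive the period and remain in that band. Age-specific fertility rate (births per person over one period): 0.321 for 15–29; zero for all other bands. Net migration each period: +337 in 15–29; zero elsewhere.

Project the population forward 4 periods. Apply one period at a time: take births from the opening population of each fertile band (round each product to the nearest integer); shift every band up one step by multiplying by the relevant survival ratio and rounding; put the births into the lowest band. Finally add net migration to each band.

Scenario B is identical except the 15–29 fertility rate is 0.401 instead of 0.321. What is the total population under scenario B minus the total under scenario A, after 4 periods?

2431

(Bands numbered youngest = 1 to oldest = 4.)
— Period 1 —
Births: 8700 * 0.321 = 2793
Band 2: 10800 * 0.947 = 10228
Band 3: 8700 * 0.96 = 8352
Band 4: 9000 * 0.917 + 1350 * 0.568 = 8253 + 767 = 9020
Net migration: Band 2 + 337 → 10565
End of period: [2793, 10565, 8352, 9020]
— Period 2 —
Births: 10565 * 0.321 = 3391
Band 2: 2793 * 0.947 = 2645
Band 3: 10565 * 0.96 = 10142
Band 4: 8352 * 0.917 + 9020 * 0.568 = 7659 + 5123 = 12782
Net migration: Band 2 + 337 → 2982
End of period: [3391, 2982, 10142, 12782]
— Period 3 —
Births: 2982 * 0.321 = 957
Band 2: 3391 * 0.947 = 3211
Band 3: 2982 * 0.96 = 2863
Band 4: 10142 * 0.917 + 12782 * 0.568 = 9300 + 7260 = 16560
Net migration: Band 2 + 337 → 3548
End of period: [957, 3548, 2863, 16560]
— Period 4 —
Births: 3548 * 0.321 = 1139
Band 2: 957 * 0.947 = 906
Band 3: 3548 * 0.96 = 3406
Band 4: 2863 * 0.917 + 16560 * 0.568 = 2625 + 9406 = 12031
Net migration: Band 2 + 337 → 1243
End of period: [1139, 1243, 3406, 12031]
Scenario A total after 4 periods: 17819
Scenario B projection —
— Period 1 —
Births: 8700 * 0.401 = 3489
Band 2: 10800 * 0.947 = 10228
Band 3: 8700 * 0.96 = 8352
Band 4: 9000 * 0.917 + 1350 * 0.568 = 8253 + 767 = 9020
Net migration: Band 2 + 337 → 10565
End of period: [3489, 10565, 8352, 9020]
— Period 2 —
Births: 10565 * 0.401 = 4237
Band 2: 3489 * 0.947 = 3304
Band 3: 10565 * 0.96 = 10142
Band 4: 8352 * 0.917 + 9020 * 0.568 = 7659 + 5123 = 12782
Net migration: Band 2 + 337 → 3641
End of period: [4237, 3641, 10142, 12782]
— Period 3 —
Births: 3641 * 0.401 = 1460
Band 2: 4237 * 0.947 = 4012
Band 3: 3641 * 0.96 = 3495
Band 4: 10142 * 0.917 + 12782 * 0.568 = 9300 + 7260 = 16560
Net migration: Band 2 + 337 → 4349
End of period: [1460, 4349, 3495, 16560]
— Period 4 —
Births: 4349 * 0.401 = 1744
Band 2: 1460 * 0.947 = 1383
Band 3: 4349 * 0.96 = 4175
Band 4: 3495 * 0.917 + 16560 * 0.568 = 3205 + 9406 = 12611
Net migration: Band 2 + 337 → 1720
End of period: [1744, 1720, 4175, 12611]
Scenario B total after 4 periods: 20250
Difference B − A = 20250 − 17819 = 2431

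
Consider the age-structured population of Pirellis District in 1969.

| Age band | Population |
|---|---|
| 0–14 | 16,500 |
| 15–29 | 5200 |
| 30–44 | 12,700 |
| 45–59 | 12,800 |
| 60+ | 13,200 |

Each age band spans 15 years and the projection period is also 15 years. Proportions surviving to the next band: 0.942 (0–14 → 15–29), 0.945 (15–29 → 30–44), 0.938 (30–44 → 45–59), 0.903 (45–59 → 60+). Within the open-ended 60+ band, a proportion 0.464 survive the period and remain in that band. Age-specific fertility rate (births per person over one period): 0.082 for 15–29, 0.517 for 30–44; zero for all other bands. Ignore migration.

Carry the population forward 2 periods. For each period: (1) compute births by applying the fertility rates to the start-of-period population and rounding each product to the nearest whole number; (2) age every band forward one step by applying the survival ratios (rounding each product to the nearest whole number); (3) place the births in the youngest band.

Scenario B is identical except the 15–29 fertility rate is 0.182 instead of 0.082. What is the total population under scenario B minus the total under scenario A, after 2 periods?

Let group 1 be 0–14 through group 5 = 60+.
[period 1]
Births: 5200 * 0.082 = 426, 12700 * 0.517 = 6566 ⇒ total 6992
Group 2: 16500 * 0.942 = 15543
Group 3: 5200 * 0.945 = 4914
Group 4: 12700 * 0.938 = 11913
Group 5: 12800 * 0.903 + 13200 * 0.464 = 11558 + 6125 = 17683
→ [6992, 15543, 4914, 11913, 17683]
[period 2]
Births: 15543 * 0.082 = 1275, 4914 * 0.517 = 2541 ⇒ total 3816
Group 2: 6992 * 0.942 = 6586
Group 3: 15543 * 0.945 = 14688
Group 4: 4914 * 0.938 = 4609
Group 5: 11913 * 0.903 + 17683 * 0.464 = 10757 + 8205 = 18962
→ [3816, 6586, 14688, 4609, 18962]
Scenario A total after 2 periods: 48661
Scenario B projection —
[period 1]
Births: 5200 * 0.182 = 946, 12700 * 0.517 = 6566 ⇒ total 7512
Group 2: 16500 * 0.942 = 15543
Group 3: 5200 * 0.945 = 4914
Group 4: 12700 * 0.938 = 11913
Group 5: 12800 * 0.903 + 13200 * 0.464 = 11558 + 6125 = 17683
→ [7512, 15543, 4914, 11913, 17683]
[period 2]
Births: 15543 * 0.182 = 2829, 4914 * 0.517 = 2541 ⇒ total 5370
Group 2: 7512 * 0.942 = 7076
Group 3: 15543 * 0.945 = 14688
Group 4: 4914 * 0.938 = 4609
Group 5: 11913 * 0.903 + 17683 * 0.464 = 10757 + 8205 = 18962
→ [5370, 7076, 14688, 4609, 18962]
Scenario B total after 2 periods: 50705
Difference B − A = 50705 − 48661 = 2044

2044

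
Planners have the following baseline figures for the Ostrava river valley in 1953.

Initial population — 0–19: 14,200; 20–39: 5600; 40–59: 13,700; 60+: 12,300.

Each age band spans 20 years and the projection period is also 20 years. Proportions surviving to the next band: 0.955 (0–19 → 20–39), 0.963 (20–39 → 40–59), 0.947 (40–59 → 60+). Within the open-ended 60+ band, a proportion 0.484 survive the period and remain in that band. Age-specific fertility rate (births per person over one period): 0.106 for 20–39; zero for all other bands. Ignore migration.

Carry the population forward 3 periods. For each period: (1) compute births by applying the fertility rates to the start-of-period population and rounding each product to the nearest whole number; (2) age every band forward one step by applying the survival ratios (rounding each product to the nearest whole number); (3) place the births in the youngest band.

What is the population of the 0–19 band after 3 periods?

Let group 1 be 0–19 through group 4 = 60+.
[period 1]
Births: 5600 × 0.106 = 594
Group 2: 14200 × 0.955 = 13561
Group 3: 5600 × 0.963 = 5393
Group 4: 13700 × 0.947 + 12300 × 0.484 = 12974 + 5953 = 18927
→ [594, 13561, 5393, 18927]
[period 2]
Births: 13561 × 0.106 = 1437
Group 2: 594 × 0.955 = 567
Group 3: 13561 × 0.963 = 13059
Group 4: 5393 × 0.947 + 18927 × 0.484 = 5107 + 9161 = 14268
→ [1437, 567, 13059, 14268]
[period 3]
Births: 567 × 0.106 = 60
Group 2: 1437 × 0.955 = 1372
Group 3: 567 × 0.963 = 546
Group 4: 13059 × 0.947 + 14268 × 0.484 = 12367 + 6906 = 19273
→ [60, 1372, 546, 19273]

60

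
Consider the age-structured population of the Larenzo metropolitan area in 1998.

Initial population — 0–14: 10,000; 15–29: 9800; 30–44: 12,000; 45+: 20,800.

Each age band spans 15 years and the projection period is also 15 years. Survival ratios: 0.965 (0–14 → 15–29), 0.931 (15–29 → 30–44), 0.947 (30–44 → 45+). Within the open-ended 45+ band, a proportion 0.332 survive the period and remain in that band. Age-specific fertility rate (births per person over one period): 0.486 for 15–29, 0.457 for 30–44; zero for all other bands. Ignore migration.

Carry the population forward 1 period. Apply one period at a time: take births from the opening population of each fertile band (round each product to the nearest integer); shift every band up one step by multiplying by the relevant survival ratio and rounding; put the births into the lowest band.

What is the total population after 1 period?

Numbering the groups 1..4 from youngest to oldest:
— Period 1 —
Births: 9800 × 0.486 = 4763  |  12000 × 0.457 = 5484 — total 10247
Group 2: 10000 × 0.965 = 9650
Group 3: 9800 × 0.931 = 9124
Group 4: 12000 × 0.947 + 20800 × 0.332 = 11364 + 6906 = 18270
Giving 10247 / 9650 / 9124 / 18270.
Total after period 1: 10247 + 9650 + 9124 + 18270 = 47291

47291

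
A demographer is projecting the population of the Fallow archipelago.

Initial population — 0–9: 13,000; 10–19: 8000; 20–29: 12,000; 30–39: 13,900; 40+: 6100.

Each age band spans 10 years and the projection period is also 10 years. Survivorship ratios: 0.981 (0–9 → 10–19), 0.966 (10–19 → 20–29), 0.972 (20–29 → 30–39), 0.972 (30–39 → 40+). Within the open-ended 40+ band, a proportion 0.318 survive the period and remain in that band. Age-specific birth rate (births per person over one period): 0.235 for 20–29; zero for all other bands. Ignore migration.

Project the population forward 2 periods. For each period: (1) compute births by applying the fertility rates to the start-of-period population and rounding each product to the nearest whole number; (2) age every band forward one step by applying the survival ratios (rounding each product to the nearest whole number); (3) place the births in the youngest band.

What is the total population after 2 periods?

40663

[period 1]
Births: 12000 × 0.235 = 2820
10–19: 13000 × 0.981 = 12753
20–29: 8000 × 0.966 = 7728
30–39: 12000 × 0.972 = 11664
40+: 13900 × 0.972 + 6100 × 0.318 = 13511 + 1940 = 15451
Giving 2820 / 12753 / 7728 / 11664 / 15451.
[period 2]
Births: 7728 × 0.235 = 1816
10–19: 2820 × 0.981 = 2766
20–29: 12753 × 0.966 = 12319
30–39: 7728 × 0.972 = 7512
40+: 11664 × 0.972 + 15451 × 0.318 = 11337 + 4913 = 16250
Giving 1816 / 2766 / 12319 / 7512 / 16250.
Total after period 2: 1816 + 2766 + 12319 + 7512 + 16250 = 40663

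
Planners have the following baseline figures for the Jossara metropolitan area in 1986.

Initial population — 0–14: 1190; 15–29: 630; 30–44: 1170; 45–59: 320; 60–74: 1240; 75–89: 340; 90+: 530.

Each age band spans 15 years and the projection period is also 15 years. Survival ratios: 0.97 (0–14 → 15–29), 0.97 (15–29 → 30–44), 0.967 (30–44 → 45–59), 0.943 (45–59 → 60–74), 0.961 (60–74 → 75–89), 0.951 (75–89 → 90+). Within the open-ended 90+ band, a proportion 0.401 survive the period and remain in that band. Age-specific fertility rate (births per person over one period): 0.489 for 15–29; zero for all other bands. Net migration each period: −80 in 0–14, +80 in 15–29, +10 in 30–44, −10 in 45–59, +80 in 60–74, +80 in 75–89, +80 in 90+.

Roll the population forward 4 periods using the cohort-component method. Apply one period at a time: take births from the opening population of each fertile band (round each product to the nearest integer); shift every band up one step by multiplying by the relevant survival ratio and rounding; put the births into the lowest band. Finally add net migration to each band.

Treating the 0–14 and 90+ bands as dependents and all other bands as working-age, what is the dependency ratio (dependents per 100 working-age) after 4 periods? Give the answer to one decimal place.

64.6

[period 1]
Births: 630 * 0.489 = 308
15–29: 1190 * 0.97 = 1154
30–44: 630 * 0.97 = 611
45–59: 1170 * 0.967 = 1131
60–74: 320 * 0.943 = 302
75–89: 1240 * 0.961 = 1192
90+: 340 * 0.951 + 530 * 0.401 = 323 + 213 = 536
Net migration: 0–14 − 80 → 228; 15–29 + 80 → 1234; 30–44 + 10 → 621; 45–59 − 10 → 1121; 60–74 + 80 → 382; 75–89 + 80 → 1272; 90+ + 80 → 616
Population now: 0–14=228, 15–29=1234, 30–44=621, 45–59=1121, 60–74=382, 75–89=1272, 90+=616
[period 2]
Births: 1234 * 0.489 = 603
15–29: 228 * 0.97 = 221
30–44: 1234 * 0.97 = 1197
45–59: 621 * 0.967 = 601
60–74: 1121 * 0.943 = 1057
75–89: 382 * 0.961 = 367
90+: 1272 * 0.951 + 616 * 0.401 = 1210 + 247 = 1457
Net migration: 0–14 − 80 → 523; 15–29 + 80 → 301; 30–44 + 10 → 1207; 45–59 − 10 → 591; 60–74 + 80 → 1137; 75–89 + 80 → 447; 90+ + 80 → 1537
Population now: 0–14=523, 15–29=301, 30–44=1207, 45–59=591, 60–74=1137, 75–89=447, 90+=1537
[period 3]
Births: 301 * 0.489 = 147
15–29: 523 * 0.97 = 507
30–44: 301 * 0.97 = 292
45–59: 1207 * 0.967 = 1167
60–74: 591 * 0.943 = 557
75–89: 1137 * 0.961 = 1093
90+: 447 * 0.951 + 1537 * 0.401 = 425 + 616 = 1041
Net migration: 0–14 − 80 → 67; 15–29 + 80 → 587; 30–44 + 10 → 302; 45–59 − 10 → 1157; 60–74 + 80 → 637; 75–89 + 80 → 1173; 90+ + 80 → 1121
Population now: 0–14=67, 15–29=587, 30–44=302, 45–59=1157, 60–74=637, 75–89=1173, 90+=1121
[period 4]
Births: 587 * 0.489 = 287
15–29: 67 * 0.97 = 65
30–44: 587 * 0.97 = 569
45–59: 302 * 0.967 = 292
60–74: 1157 * 0.943 = 1091
75–89: 637 * 0.961 = 612
90+: 1173 * 0.951 + 1121 * 0.401 = 1116 + 450 = 1566
Net migration: 0–14 − 80 → 207; 15–29 + 80 → 145; 30–44 + 10 → 579; 45–59 − 10 → 282; 60–74 + 80 → 1171; 75–89 + 80 → 692; 90+ + 80 → 1646
Population now: 0–14=207, 15–29=145, 30–44=579, 45–59=282, 60–74=1171, 75–89=692, 90+=1646
Dependents (band 0–14 + band 90+) = 207 + 1646 = 1853; working-age = 2869; ratio = 1853/2869 × 100 = 64.6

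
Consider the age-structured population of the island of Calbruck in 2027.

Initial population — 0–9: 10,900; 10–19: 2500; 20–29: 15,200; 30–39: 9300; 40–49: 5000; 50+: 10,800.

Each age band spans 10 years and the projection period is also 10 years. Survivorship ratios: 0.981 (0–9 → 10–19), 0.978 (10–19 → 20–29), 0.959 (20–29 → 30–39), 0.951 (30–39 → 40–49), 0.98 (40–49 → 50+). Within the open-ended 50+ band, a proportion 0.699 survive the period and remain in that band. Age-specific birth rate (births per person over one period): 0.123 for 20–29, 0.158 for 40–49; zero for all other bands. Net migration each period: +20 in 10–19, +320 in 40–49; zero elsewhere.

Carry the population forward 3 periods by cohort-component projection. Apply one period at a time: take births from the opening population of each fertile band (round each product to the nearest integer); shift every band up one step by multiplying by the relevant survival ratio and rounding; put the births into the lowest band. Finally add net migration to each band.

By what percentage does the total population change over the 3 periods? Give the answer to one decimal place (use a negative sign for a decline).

-13.0

— Period 1 —
Births: 15200 × 0.123 = 1870, 5000 × 0.158 = 790 ⇒ total 2660
10–19: 10900 × 0.981 = 10693
20–29: 2500 × 0.978 = 2445
30–39: 15200 × 0.959 = 14577
40–49: 9300 × 0.951 = 8844
50+: 5000 × 0.98 + 10800 × 0.699 = 4900 + 7549 = 12449
Net migration: 10–19 + 20 → 10713; 40–49 + 320 → 9164
→ [2660, 10713, 2445, 14577, 9164, 12449]
— Period 2 —
Births: 2445 × 0.123 = 301, 9164 × 0.158 = 1448 ⇒ total 1749
10–19: 2660 × 0.981 = 2609
20–29: 10713 × 0.978 = 10477
30–39: 2445 × 0.959 = 2345
40–49: 14577 × 0.951 = 13863
50+: 9164 × 0.98 + 12449 × 0.699 = 8981 + 8702 = 17683
Net migration: 10–19 + 20 → 2629; 40–49 + 320 → 14183
→ [1749, 2629, 10477, 2345, 14183, 17683]
— Period 3 —
Births: 10477 × 0.123 = 1289, 14183 × 0.158 = 2241 ⇒ total 3530
10–19: 1749 × 0.981 = 1716
20–29: 2629 × 0.978 = 2571
30–39: 10477 × 0.959 = 10047
40–49: 2345 × 0.951 = 2230
50+: 14183 × 0.98 + 17683 × 0.699 = 13899 + 12360 = 26259
Net migration: 10–19 + 20 → 1736; 40–49 + 320 → 2550
→ [3530, 1736, 2571, 10047, 2550, 26259]
Total: 53700 → 46693; change = -7007; percentage change = -13.0%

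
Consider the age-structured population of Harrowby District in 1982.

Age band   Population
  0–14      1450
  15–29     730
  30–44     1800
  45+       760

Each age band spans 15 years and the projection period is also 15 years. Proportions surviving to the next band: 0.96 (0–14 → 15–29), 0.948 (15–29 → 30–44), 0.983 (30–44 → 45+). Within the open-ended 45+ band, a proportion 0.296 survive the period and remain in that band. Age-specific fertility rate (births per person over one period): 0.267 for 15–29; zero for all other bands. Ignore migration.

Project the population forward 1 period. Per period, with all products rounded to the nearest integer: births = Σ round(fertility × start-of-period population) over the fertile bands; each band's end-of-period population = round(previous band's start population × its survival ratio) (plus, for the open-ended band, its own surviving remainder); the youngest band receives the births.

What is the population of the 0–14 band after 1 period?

195

After projecting period 1:
Births: 730 × 0.267 = 195
15–29: 1450 × 0.96 = 1392
30–44: 730 × 0.948 = 692
45+: 1800 × 0.983 + 760 × 0.296 = 1769 + 225 = 1994
→ [195, 1392, 692, 1994]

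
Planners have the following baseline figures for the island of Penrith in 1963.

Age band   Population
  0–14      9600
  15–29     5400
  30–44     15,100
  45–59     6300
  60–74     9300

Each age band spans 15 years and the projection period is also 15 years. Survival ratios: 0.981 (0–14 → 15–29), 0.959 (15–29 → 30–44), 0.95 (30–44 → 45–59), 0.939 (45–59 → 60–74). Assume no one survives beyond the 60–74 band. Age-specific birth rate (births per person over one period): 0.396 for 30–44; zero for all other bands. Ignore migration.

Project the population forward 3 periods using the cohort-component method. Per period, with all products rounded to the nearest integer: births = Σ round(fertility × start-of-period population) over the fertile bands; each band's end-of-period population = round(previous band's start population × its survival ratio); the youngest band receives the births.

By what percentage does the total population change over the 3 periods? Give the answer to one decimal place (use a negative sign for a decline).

-46.6

Let band 1 be 0–14 through band 5 = 60–74.
After projecting period 1:
Births: 15100 × 0.396 = 5980
Band 2: 9600 × 0.981 = 9418
Band 3: 5400 × 0.959 = 5179
Band 4: 15100 × 0.95 = 14345
Band 5: 6300 × 0.939 = 5916
End of period: [5980, 9418, 5179, 14345, 5916]
After projecting period 2:
Births: 5179 × 0.396 = 2051
Band 2: 5980 × 0.981 = 5866
Band 3: 9418 × 0.959 = 9032
Band 4: 5179 × 0.95 = 4920
Band 5: 14345 × 0.939 = 13470
End of period: [2051, 5866, 9032, 4920, 13470]
After projecting period 3:
Births: 9032 × 0.396 = 3577
Band 2: 2051 × 0.981 = 2012
Band 3: 5866 × 0.959 = 5625
Band 4: 9032 × 0.95 = 8580
Band 5: 4920 × 0.939 = 4620
End of period: [3577, 2012, 5625, 8580, 4620]
Total: 45700 → 24414; change = -21286; percentage change = -46.6%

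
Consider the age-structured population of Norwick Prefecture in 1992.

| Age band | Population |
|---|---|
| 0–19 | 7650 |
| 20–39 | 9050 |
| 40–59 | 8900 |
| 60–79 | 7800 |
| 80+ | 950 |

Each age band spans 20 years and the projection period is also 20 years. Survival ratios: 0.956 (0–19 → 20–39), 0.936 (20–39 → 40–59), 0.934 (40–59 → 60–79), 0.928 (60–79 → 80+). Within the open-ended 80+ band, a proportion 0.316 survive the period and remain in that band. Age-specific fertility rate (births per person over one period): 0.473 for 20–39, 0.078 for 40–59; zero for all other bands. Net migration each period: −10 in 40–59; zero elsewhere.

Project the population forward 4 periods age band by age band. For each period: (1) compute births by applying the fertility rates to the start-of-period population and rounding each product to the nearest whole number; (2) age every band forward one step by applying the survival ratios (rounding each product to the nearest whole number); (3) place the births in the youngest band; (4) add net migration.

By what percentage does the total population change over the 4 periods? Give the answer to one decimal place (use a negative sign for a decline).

-36.1

After projecting period 1:
Births: 9050 × 0.473 = 4281 ; 8900 × 0.078 = 694 → 4975
20–39: 7650 × 0.956 = 7313
40–59: 9050 × 0.936 = 8471
60–79: 8900 × 0.934 = 8313
80+: 7800 × 0.928 + 950 × 0.316 = 7238 + 300 = 7538
Net migration: 40–59 − 10 → 8461
End of period: [4975, 7313, 8461, 8313, 7538]
After projecting period 2:
Births: 7313 × 0.473 = 3459 ; 8461 × 0.078 = 660 → 4119
20–39: 4975 × 0.956 = 4756
40–59: 7313 × 0.936 = 6845
60–79: 8461 × 0.934 = 7903
80+: 8313 × 0.928 + 7538 × 0.316 = 7714 + 2382 = 10096
Net migration: 40–59 − 10 → 6835
End of period: [4119, 4756, 6835, 7903, 10096]
After projecting period 3:
Births: 4756 × 0.473 = 2250 ; 6835 × 0.078 = 533 → 2783
20–39: 4119 × 0.956 = 3938
40–59: 4756 × 0.936 = 4452
60–79: 6835 × 0.934 = 6384
80+: 7903 × 0.928 + 10096 × 0.316 = 7334 + 3190 = 10524
Net migration: 40–59 − 10 → 4442
End of period: [2783, 3938, 4442, 6384, 10524]
After projecting period 4:
Births: 3938 × 0.473 = 1863 ; 4442 × 0.078 = 346 → 2209
20–39: 2783 × 0.956 = 2661
40–59: 3938 × 0.936 = 3686
60–79: 4442 × 0.934 = 4149
80+: 6384 × 0.928 + 10524 × 0.316 = 5924 + 3326 = 9250
Net migration: 40–59 − 10 → 3676
End of period: [2209, 2661, 3676, 4149, 9250]
Total: 34350 → 21945; change = -12405; percentage change = -36.1%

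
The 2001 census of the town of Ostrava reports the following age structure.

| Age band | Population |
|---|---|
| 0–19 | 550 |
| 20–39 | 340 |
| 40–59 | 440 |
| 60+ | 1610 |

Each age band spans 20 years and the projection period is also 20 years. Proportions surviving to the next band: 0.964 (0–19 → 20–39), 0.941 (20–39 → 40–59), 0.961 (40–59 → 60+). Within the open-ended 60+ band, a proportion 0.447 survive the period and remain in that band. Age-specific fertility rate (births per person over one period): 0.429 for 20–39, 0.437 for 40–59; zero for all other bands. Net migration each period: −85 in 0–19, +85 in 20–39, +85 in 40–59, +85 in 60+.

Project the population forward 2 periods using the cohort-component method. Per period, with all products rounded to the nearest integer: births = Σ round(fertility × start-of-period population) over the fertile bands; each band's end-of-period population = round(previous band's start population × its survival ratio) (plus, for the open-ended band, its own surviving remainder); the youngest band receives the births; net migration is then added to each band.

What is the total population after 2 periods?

2372

Period 1.
Births: 340 * 0.429 = 146 ; 440 * 0.437 = 192 → total 338
20–39: 550 * 0.964 = 530
40–59: 340 * 0.941 = 320
60+: 440 * 0.961 + 1610 * 0.447 = 423 + 720 = 1143
Net migration: 0–19 − 85 → 253; 20–39 + 85 → 615; 40–59 + 85 → 405; 60+ + 85 → 1228
Population now: 0–19=253, 20–39=615, 40–59=405, 60+=1228
Period 2.
Births: 615 * 0.429 = 264 ; 405 * 0.437 = 177 → total 441
20–39: 253 * 0.964 = 244
40–59: 615 * 0.941 = 579
60+: 405 * 0.961 + 1228 * 0.447 = 389 + 549 = 938
Net migration: 0–19 − 85 → 356; 20–39 + 85 → 329; 40–59 + 85 → 664; 60+ + 85 → 1023
Population now: 0–19=356, 20–39=329, 40–59=664, 60+=1023
Total after period 2: 356 + 329 + 664 + 1023 = 2372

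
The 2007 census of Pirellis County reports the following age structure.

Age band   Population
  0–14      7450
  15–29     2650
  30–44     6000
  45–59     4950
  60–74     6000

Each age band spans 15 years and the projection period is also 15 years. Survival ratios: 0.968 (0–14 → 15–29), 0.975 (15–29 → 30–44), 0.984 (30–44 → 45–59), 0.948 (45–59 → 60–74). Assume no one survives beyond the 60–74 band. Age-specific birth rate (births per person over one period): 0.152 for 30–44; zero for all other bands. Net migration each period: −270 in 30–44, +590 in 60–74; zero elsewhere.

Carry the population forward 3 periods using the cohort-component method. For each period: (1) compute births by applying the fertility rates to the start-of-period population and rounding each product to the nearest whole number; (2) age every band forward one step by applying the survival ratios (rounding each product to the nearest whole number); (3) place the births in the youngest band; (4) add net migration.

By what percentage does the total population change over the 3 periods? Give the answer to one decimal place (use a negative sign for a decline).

Period 1.
Births: 6000 * 0.152 = 912
15–29: 7450 * 0.968 = 7212
30–44: 2650 * 0.975 = 2584
45–59: 6000 * 0.984 = 5904
60–74: 4950 * 0.948 = 4693
Net migration: 30–44 − 270 → 2314; 60–74 + 590 → 5283
Population now: 0–14=912, 15–29=7212, 30–44=2314, 45–59=5904, 60–74=5283
Period 2.
Births: 2314 * 0.152 = 352
15–29: 912 * 0.968 = 883
30–44: 7212 * 0.975 = 7032
45–59: 2314 * 0.984 = 2277
60–74: 5904 * 0.948 = 5597
Net migration: 30–44 − 270 → 6762; 60–74 + 590 → 6187
Population now: 0–14=352, 15–29=883, 30–44=6762, 45–59=2277, 60–74=6187
Period 3.
Births: 6762 * 0.152 = 1028
15–29: 352 * 0.968 = 341
30–44: 883 * 0.975 = 861
45–59: 6762 * 0.984 = 6654
60–74: 2277 * 0.948 = 2159
Net migration: 30–44 − 270 → 591; 60–74 + 590 → 2749
Population now: 0–14=1028, 15–29=341, 30–44=591, 45–59=6654, 60–74=2749
Total: 27050 → 11363; change = -15687; percentage change = -58.0%

-58.0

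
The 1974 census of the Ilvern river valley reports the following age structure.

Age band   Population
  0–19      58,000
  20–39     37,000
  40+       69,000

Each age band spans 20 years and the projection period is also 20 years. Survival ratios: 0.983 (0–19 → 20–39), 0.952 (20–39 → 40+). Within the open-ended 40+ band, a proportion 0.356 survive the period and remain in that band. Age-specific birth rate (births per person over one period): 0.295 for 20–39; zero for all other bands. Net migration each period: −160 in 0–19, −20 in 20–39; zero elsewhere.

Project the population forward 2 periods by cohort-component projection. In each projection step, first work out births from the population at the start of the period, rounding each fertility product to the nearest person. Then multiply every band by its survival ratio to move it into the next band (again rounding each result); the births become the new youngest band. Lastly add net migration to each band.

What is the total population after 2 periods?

102748

Let band 1 be 0–19 through band 3 = 40+.
[period 1]
Births: 37000 × 0.295 = 10915
Band 2: 58000 × 0.983 = 57014
Band 3: 37000 × 0.952 + 69000 × 0.356 = 35224 + 24564 = 59788
Net migration: Band 1 − 160 → 10755; Band 2 − 20 → 56994
Population now: 0–19=10755, 20–39=56994, 40+=59788
[period 2]
Births: 56994 × 0.295 = 16813
Band 2: 10755 × 0.983 = 10572
Band 3: 56994 × 0.952 + 59788 × 0.356 = 54258 + 21285 = 75543
Net migration: Band 1 − 160 → 16653; Band 2 − 20 → 10552
Population now: 0–19=16653, 20–39=10552, 40+=75543
Total after period 2: 16653 + 10552 + 75543 = 102748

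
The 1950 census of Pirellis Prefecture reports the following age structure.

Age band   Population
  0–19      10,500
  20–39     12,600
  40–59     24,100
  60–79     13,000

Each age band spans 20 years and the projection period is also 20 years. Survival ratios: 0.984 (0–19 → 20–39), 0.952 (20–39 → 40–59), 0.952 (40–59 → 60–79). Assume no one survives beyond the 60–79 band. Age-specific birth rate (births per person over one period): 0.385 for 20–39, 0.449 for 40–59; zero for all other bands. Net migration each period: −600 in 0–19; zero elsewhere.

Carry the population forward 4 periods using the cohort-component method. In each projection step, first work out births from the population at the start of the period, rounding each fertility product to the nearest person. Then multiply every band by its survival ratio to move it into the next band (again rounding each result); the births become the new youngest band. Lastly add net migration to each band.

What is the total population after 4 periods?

40084

— Period 1 —
Births: 12600 × 0.385 = 4851, 24100 × 0.449 = 10821 → 15672
20–39: 10500 × 0.984 = 10332
40–59: 12600 × 0.952 = 11995
60–79: 24100 × 0.952 = 22943
Net migration: 0–19 − 600 → 15072
End of period: [15072, 10332, 11995, 22943]
— Period 2 —
Births: 10332 × 0.385 = 3978, 11995 × 0.449 = 5386 → 9364
20–39: 15072 × 0.984 = 14831
40–59: 10332 × 0.952 = 9836
60–79: 11995 × 0.952 = 11419
Net migration: 0–19 − 600 → 8764
End of period: [8764, 14831, 9836, 11419]
— Period 3 —
Births: 14831 × 0.385 = 5710, 9836 × 0.449 = 4416 → 10126
20–39: 8764 × 0.984 = 8624
40–59: 14831 × 0.952 = 14119
60–79: 9836 × 0.952 = 9364
Net migration: 0–19 − 600 → 9526
End of period: [9526, 8624, 14119, 9364]
— Period 4 —
Births: 8624 × 0.385 = 3320, 14119 × 0.449 = 6339 → 9659
20–39: 9526 × 0.984 = 9374
40–59: 8624 × 0.952 = 8210
60–79: 14119 × 0.952 = 13441
Net migration: 0–19 − 600 → 9059
End of period: [9059, 9374, 8210, 13441]
Total after period 4: 9059 + 9374 + 8210 + 13441 = 40084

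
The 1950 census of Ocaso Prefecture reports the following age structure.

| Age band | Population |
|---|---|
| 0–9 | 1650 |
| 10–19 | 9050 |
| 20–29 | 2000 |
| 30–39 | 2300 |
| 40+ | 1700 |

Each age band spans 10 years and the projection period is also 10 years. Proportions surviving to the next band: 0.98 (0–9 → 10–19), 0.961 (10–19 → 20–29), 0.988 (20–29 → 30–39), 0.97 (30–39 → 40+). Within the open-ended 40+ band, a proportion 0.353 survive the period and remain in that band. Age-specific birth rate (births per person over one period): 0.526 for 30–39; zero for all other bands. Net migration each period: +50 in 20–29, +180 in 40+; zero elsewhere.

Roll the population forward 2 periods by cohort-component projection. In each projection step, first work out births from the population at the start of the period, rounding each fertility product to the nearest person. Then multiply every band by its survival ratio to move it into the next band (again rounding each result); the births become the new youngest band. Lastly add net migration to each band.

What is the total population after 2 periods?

15631

Let band 1 be 0–9 through band 5 = 40+.
Period 1.
Births: 2300 × 0.526 = 1210
Band 2: 1650 × 0.98 = 1617
Band 3: 9050 × 0.961 = 8697
Band 4: 2000 × 0.988 = 1976
Band 5: 2300 × 0.97 + 1700 × 0.353 = 2231 + 600 = 2831
Net migration: Band 3 + 50 → 8747; Band 5 + 180 → 3011
End of period: [1210, 1617, 8747, 1976, 3011]
Period 2.
Births: 1976 × 0.526 = 1039
Band 2: 1210 × 0.98 = 1186
Band 3: 1617 × 0.961 = 1554
Band 4: 8747 × 0.988 = 8642
Band 5: 1976 × 0.97 + 3011 × 0.353 = 1917 + 1063 = 2980
Net migration: Band 3 + 50 → 1604; Band 5 + 180 → 3160
End of period: [1039, 1186, 1604, 8642, 3160]
Total after period 2: 1039 + 1186 + 1604 + 8642 + 3160 = 15631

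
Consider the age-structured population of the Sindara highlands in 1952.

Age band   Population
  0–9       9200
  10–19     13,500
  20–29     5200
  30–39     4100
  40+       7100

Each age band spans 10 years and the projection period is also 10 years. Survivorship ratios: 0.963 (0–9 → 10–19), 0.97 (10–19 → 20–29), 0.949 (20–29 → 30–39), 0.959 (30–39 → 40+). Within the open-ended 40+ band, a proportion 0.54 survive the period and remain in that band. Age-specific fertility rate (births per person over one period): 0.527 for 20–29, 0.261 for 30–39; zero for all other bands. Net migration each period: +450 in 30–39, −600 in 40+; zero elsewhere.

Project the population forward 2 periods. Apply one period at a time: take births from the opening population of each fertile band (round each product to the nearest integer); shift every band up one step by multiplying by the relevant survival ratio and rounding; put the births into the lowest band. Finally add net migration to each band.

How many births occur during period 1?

3810

After projecting period 1:
Births: 5200 * 0.527 = 2740 ; 4100 * 0.261 = 1070 → total 3810
10–19: 9200 * 0.963 = 8860
20–29: 13500 * 0.97 = 13095
30–39: 5200 * 0.949 = 4935
40+: 4100 * 0.959 + 7100 * 0.54 = 3932 + 3834 = 7766
Net migration: 30–39 + 450 → 5385; 40+ − 600 → 7166
→ [3810, 8860, 13095, 5385, 7166]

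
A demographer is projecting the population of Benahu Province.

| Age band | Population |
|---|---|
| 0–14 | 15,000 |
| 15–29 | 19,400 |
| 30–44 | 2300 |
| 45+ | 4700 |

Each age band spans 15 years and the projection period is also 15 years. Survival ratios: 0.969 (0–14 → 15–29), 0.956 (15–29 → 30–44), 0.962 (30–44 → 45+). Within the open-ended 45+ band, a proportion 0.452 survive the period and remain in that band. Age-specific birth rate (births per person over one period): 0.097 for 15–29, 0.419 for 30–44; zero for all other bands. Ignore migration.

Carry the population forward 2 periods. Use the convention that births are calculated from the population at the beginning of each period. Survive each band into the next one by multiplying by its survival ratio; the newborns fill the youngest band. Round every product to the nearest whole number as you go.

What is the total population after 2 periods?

Numbering the groups 1..4 from youngest to oldest:
[period 1]
Births: 19400 × 0.097 = 1882  |  2300 × 0.419 = 964 — total 2846
Group 2: 15000 × 0.969 = 14535
Group 3: 19400 × 0.956 = 18546
Group 4: 2300 × 0.962 + 4700 × 0.452 = 2213 + 2124 = 4337
Giving 2846 / 14535 / 18546 / 4337.
[period 2]
Births: 14535 × 0.097 = 1410  |  18546 × 0.419 = 7771 — total 9181
Group 2: 2846 × 0.969 = 2758
Group 3: 14535 × 0.956 = 13895
Group 4: 18546 × 0.962 + 4337 × 0.452 = 17841 + 1960 = 19801
Giving 9181 / 2758 / 13895 / 19801.
Total after period 2: 9181 + 2758 + 13895 + 19801 = 45635

45635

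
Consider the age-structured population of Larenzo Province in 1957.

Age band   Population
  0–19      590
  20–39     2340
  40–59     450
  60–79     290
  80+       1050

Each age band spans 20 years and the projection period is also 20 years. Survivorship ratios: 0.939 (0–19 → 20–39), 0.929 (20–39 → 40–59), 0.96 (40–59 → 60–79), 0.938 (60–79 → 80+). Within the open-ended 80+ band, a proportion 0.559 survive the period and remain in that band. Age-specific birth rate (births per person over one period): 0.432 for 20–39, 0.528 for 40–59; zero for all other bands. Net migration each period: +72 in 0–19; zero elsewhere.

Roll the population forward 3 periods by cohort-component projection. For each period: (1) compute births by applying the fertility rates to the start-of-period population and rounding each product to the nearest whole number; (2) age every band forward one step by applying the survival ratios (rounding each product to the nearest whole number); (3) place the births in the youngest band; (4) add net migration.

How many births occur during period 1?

1249

— Period 1 —
Births: 2340 × 0.432 = 1011 ; 450 × 0.528 = 238 → 1249
20–39: 590 × 0.939 = 554
40–59: 2340 × 0.929 = 2174
60–79: 450 × 0.96 = 432
80+: 290 × 0.938 + 1050 × 0.559 = 272 + 587 = 859
Net migration: 0–19 + 72 → 1321
End of period: [1321, 554, 2174, 432, 859]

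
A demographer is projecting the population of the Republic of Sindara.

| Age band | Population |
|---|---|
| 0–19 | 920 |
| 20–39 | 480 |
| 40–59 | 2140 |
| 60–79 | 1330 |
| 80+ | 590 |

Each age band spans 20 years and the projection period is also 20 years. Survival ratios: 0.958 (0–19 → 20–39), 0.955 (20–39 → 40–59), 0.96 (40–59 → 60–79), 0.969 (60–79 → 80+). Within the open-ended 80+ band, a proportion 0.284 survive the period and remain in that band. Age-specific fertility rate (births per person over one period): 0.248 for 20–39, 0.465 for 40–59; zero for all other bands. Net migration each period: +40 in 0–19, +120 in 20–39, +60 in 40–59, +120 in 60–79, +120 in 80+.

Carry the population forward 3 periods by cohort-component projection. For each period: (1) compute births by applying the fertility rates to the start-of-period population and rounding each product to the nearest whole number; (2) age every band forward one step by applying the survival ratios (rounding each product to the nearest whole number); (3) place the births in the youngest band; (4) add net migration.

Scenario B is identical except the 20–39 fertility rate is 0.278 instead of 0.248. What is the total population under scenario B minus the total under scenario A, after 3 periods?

81

(Bands numbered youngest = 1 to oldest = 5.)
Period 1:
Births: 480 × 0.248 = 119 ; 2140 × 0.465 = 995 → total 1114
Band 2: 920 × 0.958 = 881
Band 3: 480 × 0.955 = 458
Band 4: 2140 × 0.96 = 2054
Band 5: 1330 × 0.969 + 590 × 0.284 = 1289 + 168 = 1457
Net migration: Band 1 + 40 → 1154; Band 2 + 120 → 1001; Band 3 + 60 → 518; Band 4 + 120 → 2174; Band 5 + 120 → 1577
Population now: 0–19=1154, 20–39=1001, 40–59=518, 60–79=2174, 80+=1577
Period 2:
Births: 1001 × 0.248 = 248 ; 518 × 0.465 = 241 → total 489
Band 2: 1154 × 0.958 = 1106
Band 3: 1001 × 0.955 = 956
Band 4: 518 × 0.96 = 497
Band 5: 2174 × 0.969 + 1577 × 0.284 = 2107 + 448 = 2555
Net migration: Band 1 + 40 → 529; Band 2 + 120 → 1226; Band 3 + 60 → 1016; Band 4 + 120 → 617; Band 5 + 120 → 2675
Population now: 0–19=529, 20–39=1226, 40–59=1016, 60–79=617, 80+=2675
Period 3:
Births: 1226 × 0.248 = 304 ; 1016 × 0.465 = 472 → total 776
Band 2: 529 × 0.958 = 507
Band 3: 1226 × 0.955 = 1171
Band 4: 1016 × 0.96 = 975
Band 5: 617 × 0.969 + 2675 × 0.284 = 598 + 760 = 1358
Net migration: Band 1 + 40 → 816; Band 2 + 120 → 627; Band 3 + 60 → 1231; Band 4 + 120 → 1095; Band 5 + 120 → 1478
Population now: 0–19=816, 20–39=627, 40–59=1231, 60–79=1095, 80+=1478
Scenario A total after 3 periods: 5247
Scenario B projection —
Period 1:
Births: 480 × 0.278 = 133 ; 2140 × 0.465 = 995 → total 1128
Band 2: 920 × 0.958 = 881
Band 3: 480 × 0.955 = 458
Band 4: 2140 × 0.96 = 2054
Band 5: 1330 × 0.969 + 590 × 0.284 = 1289 + 168 = 1457
Net migration: Band 1 + 40 → 1168; Band 2 + 120 → 1001; Band 3 + 60 → 518; Band 4 + 120 → 2174; Band 5 + 120 → 1577
Population now: 0–19=1168, 20–39=1001, 40–59=518, 60–79=2174, 80+=1577
Period 2:
Births: 1001 × 0.278 = 278 ; 518 × 0.465 = 241 → total 519
Band 2: 1168 × 0.958 = 1119
Band 3: 1001 × 0.955 = 956
Band 4: 518 × 0.96 = 497
Band 5: 2174 × 0.969 + 1577 × 0.284 = 2107 + 448 = 2555
Net migration: Band 1 + 40 → 559; Band 2 + 120 → 1239; Band 3 + 60 → 1016; Band 4 + 120 → 617; Band 5 + 120 → 2675
Population now: 0–19=559, 20–39=1239, 40–59=1016, 60–79=617, 80+=2675
Period 3:
Births: 1239 × 0.278 = 344 ; 1016 × 0.465 = 472 → total 816
Band 2: 559 × 0.958 = 536
Band 3: 1239 × 0.955 = 1183
Band 4: 1016 × 0.96 = 975
Band 5: 617 × 0.969 + 2675 × 0.284 = 598 + 760 = 1358
Net migration: Band 1 + 40 → 856; Band 2 + 120 → 656; Band 3 + 60 → 1243; Band 4 + 120 → 1095; Band 5 + 120 → 1478
Population now: 0–19=856, 20–39=656, 40–59=1243, 60–79=1095, 80+=1478
Scenario B total after 3 periods: 5328
Difference B − A = 5328 − 5247 = 81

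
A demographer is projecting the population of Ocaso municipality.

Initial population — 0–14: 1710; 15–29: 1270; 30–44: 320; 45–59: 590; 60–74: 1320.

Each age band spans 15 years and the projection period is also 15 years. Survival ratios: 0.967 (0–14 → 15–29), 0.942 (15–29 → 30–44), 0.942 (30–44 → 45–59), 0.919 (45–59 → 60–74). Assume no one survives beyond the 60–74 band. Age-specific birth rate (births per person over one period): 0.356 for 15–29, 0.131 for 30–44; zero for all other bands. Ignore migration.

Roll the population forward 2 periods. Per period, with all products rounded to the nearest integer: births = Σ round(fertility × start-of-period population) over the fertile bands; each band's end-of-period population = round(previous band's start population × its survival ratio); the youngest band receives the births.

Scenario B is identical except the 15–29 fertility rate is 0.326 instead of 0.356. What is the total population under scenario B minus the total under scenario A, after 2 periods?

Let group 1 be 0–14 through group 5 = 60–74.
[period 1]
Births: 1270 × 0.356 = 452, 320 × 0.131 = 42 ⇒ total 494
Group 2: 1710 × 0.967 = 1654
Group 3: 1270 × 0.942 = 1196
Group 4: 320 × 0.942 = 301
Group 5: 590 × 0.919 = 542
Population now: 0–14=494, 15–29=1654, 30–44=1196, 45–59=301, 60–74=542
[period 2]
Births: 1654 × 0.356 = 589, 1196 × 0.131 = 157 ⇒ total 746
Group 2: 494 × 0.967 = 478
Group 3: 1654 × 0.942 = 1558
Group 4: 1196 × 0.942 = 1127
Group 5: 301 × 0.919 = 277
Population now: 0–14=746, 15–29=478, 30–44=1558, 45–59=1127, 60–74=277
Scenario A total after 2 periods: 4186
Scenario B projection —
[period 1]
Births: 1270 × 0.326 = 414, 320 × 0.131 = 42 ⇒ total 456
Group 2: 1710 × 0.967 = 1654
Group 3: 1270 × 0.942 = 1196
Group 4: 320 × 0.942 = 301
Group 5: 590 × 0.919 = 542
Population now: 0–14=456, 15–29=1654, 30–44=1196, 45–59=301, 60–74=542
[period 2]
Births: 1654 × 0.326 = 539, 1196 × 0.131 = 157 ⇒ total 696
Group 2: 456 × 0.967 = 441
Group 3: 1654 × 0.942 = 1558
Group 4: 1196 × 0.942 = 1127
Group 5: 301 × 0.919 = 277
Population now: 0–14=696, 15–29=441, 30–44=1558, 45–59=1127, 60–74=277
Scenario B total after 2 periods: 4099
Difference B − A = 4099 − 4186 = -87

-87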